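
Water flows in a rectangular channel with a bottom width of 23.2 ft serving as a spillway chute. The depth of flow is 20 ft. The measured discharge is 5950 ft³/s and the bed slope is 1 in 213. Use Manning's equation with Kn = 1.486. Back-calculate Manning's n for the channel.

n = 0.03

Flow area A = b·y = 23.2 × 20 = 464 ft². Wetted perimeter P = b + 2y = 23.2 + 2×20 = 63.2 ft.
Hydraulic radius R = A/P = 464/63.2 = 7.342 ft.
Rearranging Manning's equation: n = (1.486/Q) A R^(2/3) S^(1/2) = (1.486/5950) × 464 × 7.342^(2/3) × √0.004695 = 0.03.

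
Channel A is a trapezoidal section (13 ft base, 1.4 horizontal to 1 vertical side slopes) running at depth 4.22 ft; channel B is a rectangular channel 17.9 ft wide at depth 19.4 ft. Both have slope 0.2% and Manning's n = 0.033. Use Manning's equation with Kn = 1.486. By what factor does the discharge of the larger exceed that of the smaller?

Channel A: With bottom width b = 13 ft and side slope z = 1.4: A = (b + zy)y = (13 + 1.4×4.22)×4.22 = 79.79 ft²; P = b + 2y√(1+z²) = 13 + 2×4.22×1.72 = 27.52 ft. Hydraulic radius R = A/P = 79.79/27.52 = 2.899 ft. Q_A = (1.486/0.033)·79.79·2.899^(2/3)·√0.002 = 326.7 ft³/s.
Channel B: Flow area A = b·y = 17.9 × 19.4 = 347.3 ft². Wetted perimeter P = b + 2y = 17.9 + 2×19.4 = 56.7 ft. Hydraulic radius R = A/P = 347.3/56.7 = 6.125 ft. Q_B = (1.486/0.033)·347.3·6.125^(2/3)·√0.002 = 2341 ft³/s.
The larger discharge is 2341 ft³/s and the smaller is 326.7 ft³/s; the ratio is 7.16.

7.16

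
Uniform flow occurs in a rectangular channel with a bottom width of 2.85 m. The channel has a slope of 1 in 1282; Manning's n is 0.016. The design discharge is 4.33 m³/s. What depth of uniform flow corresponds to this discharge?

y_n = 1.17 m

Manning's equation rearranged: A R^(2/3) = nQ / (1·√S) = 0.016 × 4.33 / (√0.00078) = 2.481.
Try y = 1.44 m: A R^(2/3) = 3.285 — high.
Try y = 0.814 m: A R^(2/3) = 1.496 — low.
Try y = 1.17 m: A R^(2/3) = 2.483 — ≈ 2.481.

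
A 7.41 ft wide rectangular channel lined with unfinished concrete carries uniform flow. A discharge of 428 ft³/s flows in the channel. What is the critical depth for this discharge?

y_c = 4.7 ft

For a rectangular channel, critical depth y_c = (q²/g)^(1/3) where q = Q/b = 428/7.41 = 57.76 ft²/s.
So y_c = (57.76²/32.2)^(1/3) = 4.7 ft.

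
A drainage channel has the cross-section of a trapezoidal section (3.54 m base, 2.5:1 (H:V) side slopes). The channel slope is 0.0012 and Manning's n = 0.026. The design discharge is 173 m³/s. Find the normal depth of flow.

Manning's equation rearranged: A R^(2/3) = nQ / (1·√S) = 0.026 × 173 / (√0.0012) = 129.8.
Try y = 3.7 m: A R^(2/3) = 75.54 — low.
Try y = 5.72 m: A R^(2/3) = 210.9 — high.
Try y = 4.67 m: A R^(2/3) = 130.1 — close enough.

y_n = 4.67 m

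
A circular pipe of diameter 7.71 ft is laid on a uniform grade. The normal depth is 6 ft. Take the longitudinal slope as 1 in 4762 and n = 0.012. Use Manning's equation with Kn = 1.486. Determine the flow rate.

For a circular section of diameter D = 7.71 ft at depth y = 6 ft, the central angle is θ = 2 arccos(1 − 2y/D) = 4.322 rad. Then A = (D²/8)(θ − sin θ) = 38.98 ft² and P = Dθ/2 = 16.66 ft.
Hydraulic radius R = A/P = 38.98/16.66 = 2.34 ft.
Manning's equation: Q = (1.486/n) A R^(2/3) S^(1/2) = (1.486/0.012) × 38.98 × 2.34^(2/3) × 0.00021^(1/2) = 123 ft³/s.

Q = 123 ft³/s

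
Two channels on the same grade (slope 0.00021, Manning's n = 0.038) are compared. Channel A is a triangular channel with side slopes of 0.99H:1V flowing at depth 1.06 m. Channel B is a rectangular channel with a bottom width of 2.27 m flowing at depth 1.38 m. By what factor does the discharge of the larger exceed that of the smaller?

Channel A: For a triangular section with side slope z = 0.99: A = zy² = 0.99×1.06² = 1.112 m²; P = 2y√(1+z²) = 2×1.06×1.407 = 2.983 m. Hydraulic radius R = A/P = 1.112/2.983 = 0.3729 m. Q_A = (1/0.038)·1.112·0.3729^(2/3)·√0.00021 = 0.2198 m³/s.
Channel B: Flow area A = b·y = 2.27 × 1.38 = 3.133 m². Wetted perimeter P = b + 2y = 2.27 + 2×1.38 = 5.03 m. Hydraulic radius R = A/P = 3.133/5.03 = 0.6228 m. Q_B = (1/0.038)·3.133·0.6228^(2/3)·√0.00021 = 0.8712 m³/s.
The larger discharge is 0.8712 m³/s and the smaller is 0.2198 m³/s; the ratio is 3.96.

3.96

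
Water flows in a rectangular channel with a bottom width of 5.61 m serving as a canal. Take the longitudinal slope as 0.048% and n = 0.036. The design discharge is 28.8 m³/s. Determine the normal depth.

y_n = 5.57 m

Manning's equation rearranged: A R^(2/3) = nQ / (1·√S) = 0.036 × 28.8 / (√0.00048) = 47.32.
At y = 4.75 m: A R^(2/3) = 38.9 — too small.
At y = 6.3 m: A R^(2/3) = 54.99 — too large.
At y = 5.57 m: A R^(2/3) = 47.35 — ≈ 47.32.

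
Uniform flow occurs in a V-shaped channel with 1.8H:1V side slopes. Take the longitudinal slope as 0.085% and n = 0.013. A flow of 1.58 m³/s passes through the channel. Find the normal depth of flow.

y_n = 0.865 m

Manning's equation rearranged: A R^(2/3) = nQ / (1·√S) = 0.013 × 1.58 / (√0.00085) = 0.7045.
Try y = 0.963 m: A R^(2/3) = 0.9375 — high.
Try y = 0.672 m: A R^(2/3) = 0.3592 — low.
Try y = 0.865 m: A R^(2/3) = 0.7042 — matches.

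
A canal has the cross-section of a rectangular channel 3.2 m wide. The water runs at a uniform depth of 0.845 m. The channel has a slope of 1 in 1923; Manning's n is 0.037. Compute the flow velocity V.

V = 0.415 m/s

Flow area A = b·y = 3.2 × 0.845 = 2.704 m². Wetted perimeter P = b + 2y = 3.2 + 2×0.845 = 4.89 m.
Hydraulic radius R = A/P = 2.704/4.89 = 0.553 m.
From Manning's equation, V = (1/n) R^(2/3) S^(1/2) = (1/0.037) × 0.553^(2/3) × 0.00052^(1/2) = 0.415 m/s.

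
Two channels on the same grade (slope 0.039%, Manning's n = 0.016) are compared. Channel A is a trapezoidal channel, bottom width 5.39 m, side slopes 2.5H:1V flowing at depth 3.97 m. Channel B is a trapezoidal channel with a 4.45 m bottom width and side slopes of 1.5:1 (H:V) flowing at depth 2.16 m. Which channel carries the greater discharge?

Channel A: With bottom width b = 5.39 m and side slope z = 2.5: A = (b + zy)y = (5.39 + 2.5×3.97)×3.97 = 60.8 m²; P = b + 2y√(1+z²) = 5.39 + 2×3.97×2.693 = 26.77 m. Hydraulic radius R = A/P = 60.8/26.77 = 2.271 m. Q_A = (1/0.016)·60.8·2.271^(2/3)·√0.00039 = 129.7 m³/s.
Channel B: With bottom width b = 4.45 m and side slope z = 1.5: A = (b + zy)y = (4.45 + 1.5×2.16)×2.16 = 16.61 m²; P = b + 2y√(1+z²) = 4.45 + 2×2.16×1.803 = 12.24 m. Hydraulic radius R = A/P = 16.61/12.24 = 1.357 m. Q_B = (1/0.016)·16.61·1.357^(2/3)·√0.00039 = 25.13 m³/s.
Q_A = 129.7 m³/s vs Q_B = 25.13 m³/s, so channel A carries more.

channel A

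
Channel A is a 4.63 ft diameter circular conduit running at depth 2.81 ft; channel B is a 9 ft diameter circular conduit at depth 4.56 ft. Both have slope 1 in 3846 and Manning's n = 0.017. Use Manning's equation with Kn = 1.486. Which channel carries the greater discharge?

Channel A: For a circular section of diameter D = 4.63 ft at depth y = 2.81 ft, the central angle is θ = 2 arccos(1 − 2y/D) = 3.573 rad. Then A = (D²/8)(θ − sin θ) = 10.69 ft² and P = Dθ/2 = 8.27 ft. Hydraulic radius R = A/P = 10.69/8.27 = 1.293 ft. Q_A = (1.486/0.017)·10.69·1.293^(2/3)·√0.00026 = 17.89 ft³/s.
Channel B: For a circular section of diameter D = 9 ft at depth y = 4.56 ft, the central angle is θ = 2 arccos(1 − 2y/D) = 3.168 rad. Then A = (D²/8)(θ − sin θ) = 32.35 ft² and P = Dθ/2 = 14.26 ft. Hydraulic radius R = A/P = 32.35/14.26 = 2.269 ft. Q_B = (1.486/0.017)·32.35·2.269^(2/3)·√0.00026 = 78.73 ft³/s.
Q_A = 17.89 ft³/s vs Q_B = 78.73 ft³/s, so channel B carries more.

channel B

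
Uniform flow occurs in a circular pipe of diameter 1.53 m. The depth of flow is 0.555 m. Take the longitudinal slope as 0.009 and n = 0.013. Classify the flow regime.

supercritical

For a circular section of diameter D = 1.53 m at depth y = 0.555 m, the central angle is θ = 2 arccos(1 − 2y/D) = 2.585 rad. Then A = (D²/8)(θ − sin θ) = 0.6021 m² and P = Dθ/2 = 1.978 m.
Hydraulic radius R = A/P = 0.6021/1.978 = 0.3044 m.
V = (1/n) R^(2/3) √S = (1/0.013) × 0.3044^(2/3) × √0.009 = 3.302 m/s. Hydraulic depth D_h = A/T = 0.6021/1.471 = 0.4092 m.
Froude number Fr = V/√(g·D_h) = 3.302/√(9.81×0.4092) = 1.65, which is greater than 1, so the flow is supercritical.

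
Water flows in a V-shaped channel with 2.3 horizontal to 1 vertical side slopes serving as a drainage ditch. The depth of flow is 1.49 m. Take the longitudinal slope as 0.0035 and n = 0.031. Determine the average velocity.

For a triangular section with side slope z = 2.3: A = zy² = 2.3×1.49² = 5.106 m²; P = 2y√(1+z²) = 2×1.49×2.508 = 7.474 m.
Hydraulic radius R = A/P = 5.106/7.474 = 0.6832 m.
From Manning's equation, V = (1/n) R^(2/3) S^(1/2) = (1/0.031) × 0.6832^(2/3) × 0.0035^(1/2) = 1.48 m/s.

V = 1.48 m/s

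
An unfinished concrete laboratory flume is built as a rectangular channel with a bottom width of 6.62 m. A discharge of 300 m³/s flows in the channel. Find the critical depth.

For a rectangular channel, critical depth y_c = (q²/g)^(1/3) where q = Q/b = 300/6.62 = 45.32 m²/s.
So y_c = (45.32²/9.81)^(1/3) = 5.94 m.

y_c = 5.94 m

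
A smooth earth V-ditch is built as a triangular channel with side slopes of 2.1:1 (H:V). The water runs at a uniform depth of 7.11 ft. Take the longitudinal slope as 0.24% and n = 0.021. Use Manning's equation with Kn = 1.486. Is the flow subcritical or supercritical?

subcritical

For a triangular section with side slope z = 2.1: A = zy² = 2.1×7.11² = 106.2 ft²; P = 2y√(1+z²) = 2×7.11×2.326 = 33.07 ft.
Hydraulic radius R = A/P = 106.2/33.07 = 3.21 ft.
V = (1.486/n) R^(2/3) √S = (1.486/0.021) × 3.21^(2/3) × √0.0024 = 7.543 ft/s. Hydraulic depth D_h = A/T = 106.2/29.86 = 3.555 ft.
Froude number Fr = V/√(g·D_h) = 7.543/√(32.2×3.555) = 0.705, which is less than 1, so the flow is subcritical.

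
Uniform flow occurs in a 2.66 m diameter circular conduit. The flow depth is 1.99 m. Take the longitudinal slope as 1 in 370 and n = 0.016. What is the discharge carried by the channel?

Q = 12.5 m³/s

For a circular section of diameter D = 2.66 m at depth y = 1.99 m, the central angle is θ = 2 arccos(1 − 2y/D) = 4.18 rad. Then A = (D²/8)(θ − sin θ) = 4.459 m² and P = Dθ/2 = 5.56 m.
Hydraulic radius R = A/P = 4.459/5.56 = 0.8021 m.
Manning's equation: Q = (1/n) A R^(2/3) S^(1/2) = (1/0.016) × 4.459 × 0.8021^(2/3) × 0.002703^(1/2) = 12.5 m³/s.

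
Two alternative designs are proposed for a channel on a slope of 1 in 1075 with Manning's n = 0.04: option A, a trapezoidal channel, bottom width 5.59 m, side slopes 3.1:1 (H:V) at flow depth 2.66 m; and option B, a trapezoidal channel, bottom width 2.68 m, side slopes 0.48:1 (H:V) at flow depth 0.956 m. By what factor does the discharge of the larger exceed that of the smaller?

Channel A: With bottom width b = 5.59 m and side slope z = 3.1: A = (b + zy)y = (5.59 + 3.1×2.66)×2.66 = 36.8 m²; P = b + 2y√(1+z²) = 5.59 + 2×2.66×3.257 = 22.92 m. Hydraulic radius R = A/P = 36.8/22.92 = 1.606 m. Q_A = (1/0.04)·36.8·1.606^(2/3)·√0.0009302 = 38.48 m³/s.
Channel B: With bottom width b = 2.68 m and side slope z = 0.48: A = (b + zy)y = (2.68 + 0.48×0.956)×0.956 = 3.001 m²; P = b + 2y√(1+z²) = 2.68 + 2×0.956×1.109 = 4.801 m. Hydraulic radius R = A/P = 3.001/4.801 = 0.625 m. Q_B = (1/0.04)·3.001·0.625^(2/3)·√0.0009302 = 1.673 m³/s.
The larger discharge is 38.48 m³/s and the smaller is 1.673 m³/s; the ratio is 23.

23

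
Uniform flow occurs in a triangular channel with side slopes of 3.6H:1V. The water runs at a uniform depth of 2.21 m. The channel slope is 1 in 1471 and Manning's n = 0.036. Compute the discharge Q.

Q = 13.3 m³/s

For a triangular section with side slope z = 3.6: A = zy² = 3.6×2.21² = 17.58 m²; P = 2y√(1+z²) = 2×2.21×3.736 = 16.51 m.
Hydraulic radius R = A/P = 17.58/16.51 = 1.065 m.
Manning's equation: Q = (1/n) A R^(2/3) S^(1/2) = (1/0.036) × 17.58 × 1.065^(2/3) × 0.0006798^(1/2) = 13.3 m³/s.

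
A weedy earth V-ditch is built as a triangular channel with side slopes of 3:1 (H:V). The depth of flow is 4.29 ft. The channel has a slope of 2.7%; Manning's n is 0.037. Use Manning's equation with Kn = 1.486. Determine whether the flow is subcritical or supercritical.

For a triangular section with side slope z = 3: A = zy² = 3×4.29² = 55.21 ft²; P = 2y√(1+z²) = 2×4.29×3.162 = 27.13 ft.
Hydraulic radius R = A/P = 55.21/27.13 = 2.035 ft.
V = (1.486/n) R^(2/3) √S = (1.486/0.037) × 2.035^(2/3) × √0.027 = 10.6 ft/s. Hydraulic depth D_h = A/T = 55.21/25.74 = 2.145 ft.
Froude number Fr = V/√(g·D_h) = 10.6/√(32.2×2.145) = 1.28, which is greater than 1, so the flow is supercritical.

supercritical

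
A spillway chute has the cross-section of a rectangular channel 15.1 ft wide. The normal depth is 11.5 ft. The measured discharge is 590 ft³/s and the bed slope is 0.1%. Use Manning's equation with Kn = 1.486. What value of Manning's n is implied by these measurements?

n = 0.038

Flow area A = b·y = 15.1 × 11.5 = 173.7 ft². Wetted perimeter P = b + 2y = 15.1 + 2×11.5 = 38.1 ft.
Hydraulic radius R = A/P = 173.7/38.1 = 4.558 ft.
Rearranging Manning's equation: n = (1.486/Q) A R^(2/3) S^(1/2) = (1.486/590) × 173.7 × 4.558^(2/3) × √0.001 = 0.038.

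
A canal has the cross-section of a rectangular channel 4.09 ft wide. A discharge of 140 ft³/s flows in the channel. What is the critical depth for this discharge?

For a rectangular channel, critical depth y_c = (q²/g)^(1/3) where q = Q/b = 140/4.09 = 34.23 ft²/s.
So y_c = (34.23²/32.2)^(1/3) = 3.31 ft.

y_c = 3.31 ft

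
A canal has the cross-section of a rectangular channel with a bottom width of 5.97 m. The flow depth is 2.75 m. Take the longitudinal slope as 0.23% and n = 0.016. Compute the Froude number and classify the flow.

subcritical

Flow area A = b·y = 5.97 × 2.75 = 16.42 m². Wetted perimeter P = b + 2y = 5.97 + 2×2.75 = 11.47 m.
Hydraulic radius R = A/P = 16.42/11.47 = 1.431 m.
V = (1/n) R^(2/3) √S = (1/0.016) × 1.431^(2/3) × √0.0023 = 3.807 m/s. Hydraulic depth D_h = A/T = 16.42/5.97 = 2.75 m.
Froude number Fr = V/√(g·D_h) = 3.807/√(9.81×2.75) = 0.733, which is less than 1, so the flow is subcritical.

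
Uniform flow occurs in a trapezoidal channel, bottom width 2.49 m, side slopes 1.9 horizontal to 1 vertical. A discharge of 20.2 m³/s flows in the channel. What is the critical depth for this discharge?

y_c = 1.35 m

At critical depth, Q² T / (g A³) = 1, i.e. A³/T = Q²/g = 20.2²/9.81 = 41.59.
Try y = 1.65 m: A³/T = 91.27 — over.
Try y = 1.07 m: A³/T = 17.29 — short.
Try y = 1.35 m: A³/T = 41.71 — ≈ 41.59.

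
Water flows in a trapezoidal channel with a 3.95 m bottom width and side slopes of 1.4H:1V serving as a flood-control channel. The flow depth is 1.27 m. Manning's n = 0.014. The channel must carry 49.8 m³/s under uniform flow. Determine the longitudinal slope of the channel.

With bottom width b = 3.95 m and side slope z = 1.4: A = (b + zy)y = (3.95 + 1.4×1.27)×1.27 = 7.275 m²; P = b + 2y√(1+z²) = 3.95 + 2×1.27×1.72 = 8.32 m.
Hydraulic radius R = A/P = 7.275/8.32 = 0.8743 m.
From Manning's equation, S = [nQ / (1 A R^(2/3))]² = [0.014 × 49.8 / (1 × 7.275 × 0.8743^(2/3))]² = 0.011.

S = 0.011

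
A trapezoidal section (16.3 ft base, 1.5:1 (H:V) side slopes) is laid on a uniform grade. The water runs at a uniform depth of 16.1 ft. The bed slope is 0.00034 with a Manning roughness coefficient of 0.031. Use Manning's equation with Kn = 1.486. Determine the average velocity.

With bottom width b = 16.3 ft and side slope z = 1.5: A = (b + zy)y = (16.3 + 1.5×16.1)×16.1 = 651.2 ft²; P = b + 2y√(1+z²) = 16.3 + 2×16.1×1.803 = 74.35 ft.
Hydraulic radius R = A/P = 651.2/74.35 = 8.759 ft.
From Manning's equation, V = (1.486/n) R^(2/3) S^(1/2) = (1.486/0.031) × 8.759^(2/3) × 0.00034^(1/2) = 3.76 ft/s.

V = 3.76 ft/s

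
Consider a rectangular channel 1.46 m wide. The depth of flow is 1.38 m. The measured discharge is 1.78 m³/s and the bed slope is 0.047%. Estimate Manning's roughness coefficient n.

Flow area A = b·y = 1.46 × 1.38 = 2.015 m². Wetted perimeter P = b + 2y = 1.46 + 2×1.38 = 4.22 m.
Hydraulic radius R = A/P = 2.015/4.22 = 0.4774 m.
Rearranging Manning's equation: n = (1/Q) A R^(2/3) S^(1/2) = (1/1.78) × 2.015 × 0.4774^(2/3) × √0.00047 = 0.015.

n = 0.015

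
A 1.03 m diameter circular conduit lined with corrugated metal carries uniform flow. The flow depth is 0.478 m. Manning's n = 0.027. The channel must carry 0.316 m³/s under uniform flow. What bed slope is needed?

For a circular section of diameter D = 1.03 m at depth y = 0.478 m, the central angle is θ = 2 arccos(1 − 2y/D) = 2.998 rad. Then A = (D²/8)(θ − sin θ) = 0.3785 m² and P = Dθ/2 = 1.544 m.
Hydraulic radius R = A/P = 0.3785/1.544 = 0.2452 m.
From Manning's equation, S = [nQ / (1 A R^(2/3))]² = [0.027 × 0.316 / (1 × 0.3785 × 0.2452^(2/3))]² = 0.00331.

S = 0.00331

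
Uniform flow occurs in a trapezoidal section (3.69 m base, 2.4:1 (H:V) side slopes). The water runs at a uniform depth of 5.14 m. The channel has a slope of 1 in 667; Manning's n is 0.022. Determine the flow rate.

Q = 282 m³/s

With bottom width b = 3.69 m and side slope z = 2.4: A = (b + zy)y = (3.69 + 2.4×5.14)×5.14 = 82.37 m²; P = b + 2y√(1+z²) = 3.69 + 2×5.14×2.6 = 30.42 m.
Hydraulic radius R = A/P = 82.37/30.42 = 2.708 m.
Manning's equation: Q = (1/n) A R^(2/3) S^(1/2) = (1/0.022) × 82.37 × 2.708^(2/3) × 0.001499^(1/2) = 282 m³/s.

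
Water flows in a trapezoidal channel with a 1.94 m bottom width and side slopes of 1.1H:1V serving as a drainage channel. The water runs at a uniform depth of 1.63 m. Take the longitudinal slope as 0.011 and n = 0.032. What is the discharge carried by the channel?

With bottom width b = 1.94 m and side slope z = 1.1: A = (b + zy)y = (1.94 + 1.1×1.63)×1.63 = 6.085 m²; P = b + 2y√(1+z²) = 1.94 + 2×1.63×1.487 = 6.786 m.
Hydraulic radius R = A/P = 6.085/6.786 = 0.8966 m.
Manning's equation: Q = (1/n) A R^(2/3) S^(1/2) = (1/0.032) × 6.085 × 0.8966^(2/3) × 0.011^(1/2) = 18.5 m³/s.

Q = 18.5 m³/s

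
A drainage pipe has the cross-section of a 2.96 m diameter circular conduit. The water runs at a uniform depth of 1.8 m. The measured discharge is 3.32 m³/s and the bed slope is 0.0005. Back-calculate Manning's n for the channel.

n = 0.026

For a circular section of diameter D = 2.96 m at depth y = 1.8 m, the central angle is θ = 2 arccos(1 − 2y/D) = 3.577 rad. Then A = (D²/8)(θ − sin θ) = 4.38 m² and P = Dθ/2 = 5.295 m.
Hydraulic radius R = A/P = 4.38/5.295 = 0.8273 m.
Rearranging Manning's equation: n = (1/Q) A R^(2/3) S^(1/2) = (1/3.32) × 4.38 × 0.8273^(2/3) × √0.0005 = 0.026.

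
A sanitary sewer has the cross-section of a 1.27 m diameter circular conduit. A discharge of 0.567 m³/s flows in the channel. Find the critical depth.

y_c = 0.397 m

At critical depth, Q² T / (g A³) = 1, i.e. A³/T = Q²/g = 0.567²/9.81 = 0.03277.
Try y = 0.321 m: A³/T = 0.01441 — low.
Try y = 0.397 m: A³/T = 0.0329 — matches.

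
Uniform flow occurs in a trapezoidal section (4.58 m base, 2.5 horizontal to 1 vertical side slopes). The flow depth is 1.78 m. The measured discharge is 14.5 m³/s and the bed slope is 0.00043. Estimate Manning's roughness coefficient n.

With bottom width b = 4.58 m and side slope z = 2.5: A = (b + zy)y = (4.58 + 2.5×1.78)×1.78 = 16.07 m²; P = b + 2y√(1+z²) = 4.58 + 2×1.78×2.693 = 14.17 m.
Hydraulic radius R = A/P = 16.07/14.17 = 1.135 m.
Rearranging Manning's equation: n = (1/Q) A R^(2/3) S^(1/2) = (1/14.5) × 16.07 × 1.135^(2/3) × √0.00043 = 0.025.

n = 0.025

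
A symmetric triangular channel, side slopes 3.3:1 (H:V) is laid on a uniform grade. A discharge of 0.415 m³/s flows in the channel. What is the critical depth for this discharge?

y_c = 0.317 m

At critical depth, Q² T / (g A³) = 1, i.e. A³/T = Q²/g = 0.415²/9.81 = 0.01756.
Try y = 0.234 m: A³/T = 0.00382 — low.
Try y = 0.317 m: A³/T = 0.01743 — ≈ 0.01756.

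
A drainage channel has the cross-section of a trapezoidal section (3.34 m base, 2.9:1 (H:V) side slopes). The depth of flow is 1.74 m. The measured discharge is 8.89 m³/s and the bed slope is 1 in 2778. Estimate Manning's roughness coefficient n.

With bottom width b = 3.34 m and side slope z = 2.9: A = (b + zy)y = (3.34 + 2.9×1.74)×1.74 = 14.59 m²; P = b + 2y√(1+z²) = 3.34 + 2×1.74×3.068 = 14.02 m.
Hydraulic radius R = A/P = 14.59/14.02 = 1.041 m.
Rearranging Manning's equation: n = (1/Q) A R^(2/3) S^(1/2) = (1/8.89) × 14.59 × 1.041^(2/3) × √0.00036 = 0.032.

n = 0.032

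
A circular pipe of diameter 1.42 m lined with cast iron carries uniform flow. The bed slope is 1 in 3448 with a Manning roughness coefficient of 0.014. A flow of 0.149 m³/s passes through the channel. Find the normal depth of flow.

y_n = 0.377 m

Manning's equation rearranged: A R^(2/3) = nQ / (1·√S) = 0.014 × 0.149 / (√0.00029) = 0.1225.
Try y = 0.464 m: A R^(2/3) = 0.1833 — high.
Try y = 0.314 m: A R^(2/3) = 0.08514 — low.
Try y = 0.377 m: A R^(2/3) = 0.1225 — matches.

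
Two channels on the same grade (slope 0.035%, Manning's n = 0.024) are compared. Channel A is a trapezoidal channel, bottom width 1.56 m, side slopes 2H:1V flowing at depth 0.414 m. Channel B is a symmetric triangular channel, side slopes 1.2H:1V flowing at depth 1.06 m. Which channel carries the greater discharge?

channel B

Channel A: With bottom width b = 1.56 m and side slope z = 2: A = (b + zy)y = (1.56 + 2×0.414)×0.414 = 0.9886 m²; P = b + 2y√(1+z²) = 1.56 + 2×0.414×2.236 = 3.411 m. Hydraulic radius R = A/P = 0.9886/3.411 = 0.2898 m. Q_A = (1/0.024)·0.9886·0.2898^(2/3)·√0.00035 = 0.3375 m³/s.
Channel B: For a triangular section with side slope z = 1.2: A = zy² = 1.2×1.06² = 1.348 m²; P = 2y√(1+z²) = 2×1.06×1.562 = 3.312 m. Hydraulic radius R = A/P = 1.348/3.312 = 0.4072 m. Q_B = (1/0.024)·1.348·0.4072^(2/3)·√0.00035 = 0.5774 m³/s.
Q_A = 0.3375 m³/s vs Q_B = 0.5774 m³/s, so channel B carries more.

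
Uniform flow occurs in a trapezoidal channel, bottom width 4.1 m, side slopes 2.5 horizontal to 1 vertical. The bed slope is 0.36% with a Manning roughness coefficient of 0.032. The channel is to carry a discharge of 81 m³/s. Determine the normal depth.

y_n = 2.81 m

Manning's equation rearranged: A R^(2/3) = nQ / (1·√S) = 0.032 × 81 / (√0.0036) = 43.2.
At y = 3.07 m: A R^(2/3) = 52.54 — high.
At y = 2.22 m: A R^(2/3) = 25.97 — low.
At y = 2.81 m: A R^(2/3) = 43.22 — ≈ 43.2.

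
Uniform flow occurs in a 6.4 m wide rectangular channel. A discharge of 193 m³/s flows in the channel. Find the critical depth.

For a rectangular channel, critical depth y_c = (q²/g)^(1/3) where q = Q/b = 193/6.4 = 30.16 m²/s.
So y_c = (30.16²/9.81)^(1/3) = 4.53 m.

y_c = 4.53 m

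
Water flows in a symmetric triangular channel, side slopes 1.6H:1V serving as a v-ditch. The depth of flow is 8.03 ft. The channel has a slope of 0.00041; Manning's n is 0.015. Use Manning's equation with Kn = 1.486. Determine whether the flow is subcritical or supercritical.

For a triangular section with side slope z = 1.6: A = zy² = 1.6×8.03² = 103.2 ft²; P = 2y√(1+z²) = 2×8.03×1.887 = 30.3 ft.
Hydraulic radius R = A/P = 103.2/30.3 = 3.405 ft.
V = (1.486/n) R^(2/3) √S = (1.486/0.015) × 3.405^(2/3) × √0.00041 = 4.54 ft/s. Hydraulic depth D_h = A/T = 103.2/25.7 = 4.015 ft.
Froude number Fr = V/√(g·D_h) = 4.54/√(32.2×4.015) = 0.399, which is less than 1, so the flow is subcritical.

subcritical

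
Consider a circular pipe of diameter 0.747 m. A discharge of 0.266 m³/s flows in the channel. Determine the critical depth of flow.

At critical depth, Q² T / (g A³) = 1, i.e. A³/T = Q²/g = 0.266²/9.81 = 0.007213.
At y = 0.217 m: A³/T = 0.001743 — short.
At y = 0.382 m: A³/T = 0.01535 — over.
At y = 0.314 m: A³/T = 0.007251 — close enough.

y_c = 0.314 m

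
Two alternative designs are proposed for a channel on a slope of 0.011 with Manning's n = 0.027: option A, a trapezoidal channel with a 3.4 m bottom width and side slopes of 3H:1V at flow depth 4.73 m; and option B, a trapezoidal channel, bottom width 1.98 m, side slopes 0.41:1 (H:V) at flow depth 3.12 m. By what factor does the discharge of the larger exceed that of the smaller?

Channel A: With bottom width b = 3.4 m and side slope z = 3: A = (b + zy)y = (3.4 + 3×4.73)×4.73 = 83.2 m²; P = b + 2y√(1+z²) = 3.4 + 2×4.73×3.162 = 33.32 m. Hydraulic radius R = A/P = 83.2/33.32 = 2.497 m. Q_A = (1/0.027)·83.2·2.497^(2/3)·√0.011 = 594.9 m³/s.
Channel B: With bottom width b = 1.98 m and side slope z = 0.41: A = (b + zy)y = (1.98 + 0.41×3.12)×3.12 = 10.17 m²; P = b + 2y√(1+z²) = 1.98 + 2×3.12×1.081 = 8.724 m. Hydraulic radius R = A/P = 10.17/8.724 = 1.166 m. Q_B = (1/0.027)·10.17·1.166^(2/3)·√0.011 = 43.75 m³/s.
The larger discharge is 594.9 m³/s and the smaller is 43.75 m³/s; the ratio is 13.6.

13.6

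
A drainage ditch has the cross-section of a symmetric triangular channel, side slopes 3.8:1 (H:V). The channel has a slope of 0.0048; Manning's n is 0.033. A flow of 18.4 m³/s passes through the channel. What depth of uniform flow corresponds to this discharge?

Manning's equation rearranged: A R^(2/3) = nQ / (1·√S) = 0.033 × 18.4 / (√0.0048) = 8.764.
At y = 1.28 m: A R^(2/3) = 4.522 — too small.
At y = 1.64 m: A R^(2/3) = 8.756 — ≈ 8.764.

y_n = 1.64 m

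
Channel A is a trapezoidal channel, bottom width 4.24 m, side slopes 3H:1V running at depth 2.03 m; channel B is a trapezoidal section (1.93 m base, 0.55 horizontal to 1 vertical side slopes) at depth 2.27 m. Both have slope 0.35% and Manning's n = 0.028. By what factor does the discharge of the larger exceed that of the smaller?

Channel A: With bottom width b = 4.24 m and side slope z = 3: A = (b + zy)y = (4.24 + 3×2.03)×2.03 = 20.97 m²; P = b + 2y√(1+z²) = 4.24 + 2×2.03×3.162 = 17.08 m. Hydraulic radius R = A/P = 20.97/17.08 = 1.228 m. Q_A = (1/0.028)·20.97·1.228^(2/3)·√0.0035 = 50.8 m³/s.
Channel B: With bottom width b = 1.93 m and side slope z = 0.55: A = (b + zy)y = (1.93 + 0.55×2.27)×2.27 = 7.215 m²; P = b + 2y√(1+z²) = 1.93 + 2×2.27×1.141 = 7.111 m. Hydraulic radius R = A/P = 7.215/7.111 = 1.015 m. Q_B = (1/0.028)·7.215·1.015^(2/3)·√0.0035 = 15.39 m³/s.
The larger discharge is 50.8 m³/s and the smaller is 15.39 m³/s; the ratio is 3.3.

3.3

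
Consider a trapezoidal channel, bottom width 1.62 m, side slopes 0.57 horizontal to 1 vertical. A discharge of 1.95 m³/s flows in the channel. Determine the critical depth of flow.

At critical depth, Q² T / (g A³) = 1, i.e. A³/T = Q²/g = 1.95²/9.81 = 0.3876.
Trying y = 0.54 m: A³/T = 0.5046 — high.
Trying y = 0.388 m: A³/T = 0.1768 — low.
Trying y = 0.497 m: A³/T = 0.3871 — ≈ 0.3876.

y_c = 0.497 m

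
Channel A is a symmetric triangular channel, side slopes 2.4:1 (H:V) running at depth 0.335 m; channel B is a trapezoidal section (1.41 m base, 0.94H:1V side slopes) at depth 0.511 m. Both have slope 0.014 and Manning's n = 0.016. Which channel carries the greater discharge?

channel B

Channel A: For a triangular section with side slope z = 2.4: A = zy² = 2.4×0.335² = 0.2693 m²; P = 2y√(1+z²) = 2×0.335×2.6 = 1.742 m. Hydraulic radius R = A/P = 0.2693/1.742 = 0.1546 m. Q_A = (1/0.016)·0.2693·0.1546^(2/3)·√0.014 = 0.5738 m³/s.
Channel B: With bottom width b = 1.41 m and side slope z = 0.94: A = (b + zy)y = (1.41 + 0.94×0.511)×0.511 = 0.966 m²; P = b + 2y√(1+z²) = 1.41 + 2×0.511×1.372 = 2.813 m. Hydraulic radius R = A/P = 0.966/2.813 = 0.3434 m. Q_B = (1/0.016)·0.966·0.3434^(2/3)·√0.014 = 3.503 m³/s.
Q_A = 0.5738 m³/s vs Q_B = 3.503 m³/s, so channel B carries more.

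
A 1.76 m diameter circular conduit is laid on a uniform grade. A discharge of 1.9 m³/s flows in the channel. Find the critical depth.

At critical depth, Q² T / (g A³) = 1, i.e. A³/T = Q²/g = 1.9²/9.81 = 0.368.
Try y = 0.544 m: A³/T = 0.161 — too small.
Try y = 0.743 m: A³/T = 0.5352 — too large.
Try y = 0.674 m: A³/T = 0.3681 — matches.

y_c = 0.674 m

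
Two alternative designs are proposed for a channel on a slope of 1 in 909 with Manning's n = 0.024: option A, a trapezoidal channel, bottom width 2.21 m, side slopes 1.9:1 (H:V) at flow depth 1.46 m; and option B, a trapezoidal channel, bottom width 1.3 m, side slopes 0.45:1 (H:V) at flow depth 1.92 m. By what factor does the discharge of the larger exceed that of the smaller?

1.91

Channel A: With bottom width b = 2.21 m and side slope z = 1.9: A = (b + zy)y = (2.21 + 1.9×1.46)×1.46 = 7.277 m²; P = b + 2y√(1+z²) = 2.21 + 2×1.46×2.147 = 8.48 m. Hydraulic radius R = A/P = 7.277/8.48 = 0.8581 m. Q_A = (1/0.024)·7.277·0.8581^(2/3)·√0.0011 = 9.081 m³/s.
Channel B: With bottom width b = 1.3 m and side slope z = 0.45: A = (b + zy)y = (1.3 + 0.45×1.92)×1.92 = 4.155 m²; P = b + 2y√(1+z²) = 1.3 + 2×1.92×1.097 = 5.511 m. Hydraulic radius R = A/P = 4.155/5.511 = 0.7539 m. Q_B = (1/0.024)·4.155·0.7539^(2/3)·√0.0011 = 4.757 m³/s.
The larger discharge is 9.081 m³/s and the smaller is 4.757 m³/s; the ratio is 1.91.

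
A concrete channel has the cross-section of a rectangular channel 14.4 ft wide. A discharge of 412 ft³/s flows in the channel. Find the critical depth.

For a rectangular channel, critical depth y_c = (q²/g)^(1/3) where q = Q/b = 412/14.4 = 28.61 ft²/s.
So y_c = (28.61²/32.2)^(1/3) = 2.94 ft.

y_c = 2.94 ft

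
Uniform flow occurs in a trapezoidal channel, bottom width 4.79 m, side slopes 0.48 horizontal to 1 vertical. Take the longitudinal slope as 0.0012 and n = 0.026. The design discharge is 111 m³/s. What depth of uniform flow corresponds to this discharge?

Manning's equation rearranged: A R^(2/3) = nQ / (1·√S) = 0.026 × 111 / (√0.0012) = 83.31.
Try y = 4.32 m: A R^(2/3) = 48.05 — low.
Try y = 6.57 m: A R^(2/3) = 101.1 — high.
Try y = 5.91 m: A R^(2/3) = 83.42 — close enough.

y_n = 5.91 m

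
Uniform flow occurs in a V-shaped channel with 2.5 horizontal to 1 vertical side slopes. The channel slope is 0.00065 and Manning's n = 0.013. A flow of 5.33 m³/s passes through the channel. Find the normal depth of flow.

Manning's equation rearranged: A R^(2/3) = nQ / (1·√S) = 0.013 × 5.33 / (√0.00065) = 2.718.
At y = 1.58 m: A R^(2/3) = 5.076 — high.
At y = 1.25 m: A R^(2/3) = 2.718 — ≈ 2.718.

y_n = 1.25 m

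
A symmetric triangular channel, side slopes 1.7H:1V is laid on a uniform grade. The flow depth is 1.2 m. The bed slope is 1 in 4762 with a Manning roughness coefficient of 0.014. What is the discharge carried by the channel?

For a triangular section with side slope z = 1.7: A = zy² = 1.7×1.2² = 2.448 m²; P = 2y√(1+z²) = 2×1.2×1.972 = 4.734 m.
Hydraulic radius R = A/P = 2.448/4.734 = 0.5172 m.
Manning's equation: Q = (1/n) A R^(2/3) S^(1/2) = (1/0.014) × 2.448 × 0.5172^(2/3) × 0.00021^(1/2) = 1.63 m³/s.

Q = 1.63 m³/s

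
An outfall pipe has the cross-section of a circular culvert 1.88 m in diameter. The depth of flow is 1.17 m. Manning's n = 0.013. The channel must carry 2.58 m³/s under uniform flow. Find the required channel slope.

For a circular section of diameter D = 1.88 m at depth y = 1.17 m, the central angle is θ = 2 arccos(1 − 2y/D) = 3.636 rad. Then A = (D²/8)(θ − sin θ) = 1.816 m² and P = Dθ/2 = 3.418 m.
Hydraulic radius R = A/P = 1.816/3.418 = 0.5313 m.
From Manning's equation, S = [nQ / (1 A R^(2/3))]² = [0.013 × 2.58 / (1 × 1.816 × 0.5313^(2/3))]² = 0.000793.

S = 0.000793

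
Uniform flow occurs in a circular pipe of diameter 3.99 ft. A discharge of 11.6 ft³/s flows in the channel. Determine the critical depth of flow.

At critical depth, Q² T / (g A³) = 1, i.e. A³/T = Q²/g = 11.6²/32.2 = 4.179.
Trying y = 0.813 ft: A³/T = 1.901 — low.
Trying y = 1.21 ft: A³/T = 8.954 — high.
Trying y = 0.995 ft: A³/T = 4.186 — matches.

y_c = 0.995 ft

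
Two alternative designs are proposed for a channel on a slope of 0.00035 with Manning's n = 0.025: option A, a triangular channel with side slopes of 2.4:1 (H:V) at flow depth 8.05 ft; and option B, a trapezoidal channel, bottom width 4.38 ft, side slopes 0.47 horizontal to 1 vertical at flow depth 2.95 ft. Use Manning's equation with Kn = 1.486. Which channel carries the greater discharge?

channel A

Channel A: For a triangular section with side slope z = 2.4: A = zy² = 2.4×8.05² = 155.5 ft²; P = 2y√(1+z²) = 2×8.05×2.6 = 41.86 ft. Hydraulic radius R = A/P = 155.5/41.86 = 3.715 ft. Q_A = (1.486/0.025)·155.5·3.715^(2/3)·√0.00035 = 414.9 ft³/s.
Channel B: With bottom width b = 4.38 ft and side slope z = 0.47: A = (b + zy)y = (4.38 + 0.47×2.95)×2.95 = 17.01 ft²; P = b + 2y√(1+z²) = 4.38 + 2×2.95×1.105 = 10.9 ft. Hydraulic radius R = A/P = 17.01/10.9 = 1.561 ft. Q_B = (1.486/0.025)·17.01·1.561^(2/3)·√0.00035 = 25.45 ft³/s.
Q_A = 414.9 ft³/s vs Q_B = 25.45 ft³/s, so channel A carries more.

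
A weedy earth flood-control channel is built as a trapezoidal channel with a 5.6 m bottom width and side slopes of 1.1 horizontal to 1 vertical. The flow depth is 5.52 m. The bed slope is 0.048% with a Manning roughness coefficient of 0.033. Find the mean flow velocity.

V = 1.36 m/s

With bottom width b = 5.6 m and side slope z = 1.1: A = (b + zy)y = (5.6 + 1.1×5.52)×5.52 = 64.43 m²; P = b + 2y√(1+z²) = 5.6 + 2×5.52×1.487 = 22.01 m.
Hydraulic radius R = A/P = 64.43/22.01 = 2.927 m.
From Manning's equation, V = (1/n) R^(2/3) S^(1/2) = (1/0.033) × 2.927^(2/3) × 0.00048^(1/2) = 1.36 m/s.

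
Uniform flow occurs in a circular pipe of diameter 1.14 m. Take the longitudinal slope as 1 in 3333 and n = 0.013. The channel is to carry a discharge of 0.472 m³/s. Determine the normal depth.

y_n = 0.772 m

Manning's equation rearranged: A R^(2/3) = nQ / (1·√S) = 0.013 × 0.472 / (√0.0003) = 0.3542.
At y = 0.669 m: A R^(2/3) = 0.287 — too small.
At y = 0.838 m: A R^(2/3) = 0.3936 — too large.
At y = 0.772 m: A R^(2/3) = 0.3541 — close enough.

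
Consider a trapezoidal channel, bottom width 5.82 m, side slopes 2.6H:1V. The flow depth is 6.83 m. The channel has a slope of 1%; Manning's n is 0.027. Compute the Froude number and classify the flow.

With bottom width b = 5.82 m and side slope z = 2.6: A = (b + zy)y = (5.82 + 2.6×6.83)×6.83 = 161 m²; P = b + 2y√(1+z²) = 5.82 + 2×6.83×2.786 = 43.87 m.
Hydraulic radius R = A/P = 161/43.87 = 3.671 m.
V = (1/n) R^(2/3) √S = (1/0.027) × 3.671^(2/3) × √0.01 = 8.813 m/s. Hydraulic depth D_h = A/T = 161/41.34 = 3.896 m.
Froude number Fr = V/√(g·D_h) = 8.813/√(9.81×3.896) = 1.43, which is greater than 1, so the flow is supercritical.

supercritical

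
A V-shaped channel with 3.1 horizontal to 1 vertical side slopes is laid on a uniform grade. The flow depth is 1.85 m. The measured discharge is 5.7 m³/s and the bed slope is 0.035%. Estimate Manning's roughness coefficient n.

For a triangular section with side slope z = 3.1: A = zy² = 3.1×1.85² = 10.61 m²; P = 2y√(1+z²) = 2×1.85×3.257 = 12.05 m.
Hydraulic radius R = A/P = 10.61/12.05 = 0.8803 m.
Rearranging Manning's equation: n = (1/Q) A R^(2/3) S^(1/2) = (1/5.7) × 10.61 × 0.8803^(2/3) × √0.00035 = 0.032.

n = 0.032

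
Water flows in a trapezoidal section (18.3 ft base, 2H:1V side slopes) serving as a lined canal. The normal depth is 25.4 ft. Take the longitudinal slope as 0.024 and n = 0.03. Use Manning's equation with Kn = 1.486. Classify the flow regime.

supercritical

With bottom width b = 18.3 ft and side slope z = 2: A = (b + zy)y = (18.3 + 2×25.4)×25.4 = 1755 ft²; P = b + 2y√(1+z²) = 18.3 + 2×25.4×2.236 = 131.9 ft.
Hydraulic radius R = A/P = 1755/131.9 = 13.31 ft.
V = (1.486/n) R^(2/3) √S = (1.486/0.03) × 13.31^(2/3) × √0.024 = 43.09 ft/s. Hydraulic depth D_h = A/T = 1755/119.9 = 14.64 ft.
Froude number Fr = V/√(g·D_h) = 43.09/√(32.2×14.64) = 1.98, which is greater than 1, so the flow is supercritical.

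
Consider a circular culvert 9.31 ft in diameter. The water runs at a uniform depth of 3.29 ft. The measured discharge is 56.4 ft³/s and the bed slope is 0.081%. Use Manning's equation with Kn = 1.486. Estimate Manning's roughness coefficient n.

n = 0.024

For a circular section of diameter D = 9.31 ft at depth y = 3.29 ft, the central angle is θ = 2 arccos(1 − 2y/D) = 2.546 rad. Then A = (D²/8)(θ − sin θ) = 21.51 ft² and P = Dθ/2 = 11.85 ft.
Hydraulic radius R = A/P = 21.51/11.85 = 1.815 ft.
Rearranging Manning's equation: n = (1.486/Q) A R^(2/3) S^(1/2) = (1.486/56.4) × 21.51 × 1.815^(2/3) × √0.00081 = 0.024.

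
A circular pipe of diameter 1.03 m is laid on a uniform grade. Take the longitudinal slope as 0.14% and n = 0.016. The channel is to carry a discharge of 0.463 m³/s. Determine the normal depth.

y_n = 0.567 m

Manning's equation rearranged: A R^(2/3) = nQ / (1·√S) = 0.016 × 0.463 / (√0.0014) = 0.198.
At y = 0.7 m: A R^(2/3) = 0.2714 — too large.
At y = 0.483 m: A R^(2/3) = 0.151 — too small.
At y = 0.567 m: A R^(2/3) = 0.1978 — matches.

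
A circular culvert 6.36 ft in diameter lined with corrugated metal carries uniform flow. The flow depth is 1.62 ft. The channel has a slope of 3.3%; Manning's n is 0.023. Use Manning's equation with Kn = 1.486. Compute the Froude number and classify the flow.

supercritical

For a circular section of diameter D = 6.36 ft at depth y = 1.62 ft, the central angle is θ = 2 arccos(1 − 2y/D) = 2.116 rad. Then A = (D²/8)(θ − sin θ) = 6.377 ft² and P = Dθ/2 = 6.729 ft.
Hydraulic radius R = A/P = 6.377/6.729 = 0.9476 ft.
V = (1.486/n) R^(2/3) √S = (1.486/0.023) × 0.9476^(2/3) × √0.033 = 11.32 ft/s. Hydraulic depth D_h = A/T = 6.377/5.542 = 1.151 ft.
Froude number Fr = V/√(g·D_h) = 11.32/√(32.2×1.151) = 1.86, which is greater than 1, so the flow is supercritical.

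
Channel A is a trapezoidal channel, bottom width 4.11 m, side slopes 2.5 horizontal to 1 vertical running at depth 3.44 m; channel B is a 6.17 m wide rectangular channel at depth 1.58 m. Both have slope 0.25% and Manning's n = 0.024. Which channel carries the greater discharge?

channel A

Channel A: With bottom width b = 4.11 m and side slope z = 2.5: A = (b + zy)y = (4.11 + 2.5×3.44)×3.44 = 43.72 m²; P = b + 2y√(1+z²) = 4.11 + 2×3.44×2.693 = 22.63 m. Hydraulic radius R = A/P = 43.72/22.63 = 1.932 m. Q_A = (1/0.024)·43.72·1.932^(2/3)·√0.0025 = 141.3 m³/s.
Channel B: Flow area A = b·y = 6.17 × 1.58 = 9.749 m². Wetted perimeter P = b + 2y = 6.17 + 2×1.58 = 9.33 m. Hydraulic radius R = A/P = 9.749/9.33 = 1.045 m. Q_B = (1/0.024)·9.749·1.045^(2/3)·√0.0025 = 20.91 m³/s.
Q_A = 141.3 m³/s vs Q_B = 20.91 m³/s, so channel A carries more.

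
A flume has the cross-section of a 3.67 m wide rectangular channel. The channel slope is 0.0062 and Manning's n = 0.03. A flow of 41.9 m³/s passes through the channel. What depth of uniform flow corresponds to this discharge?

Manning's equation rearranged: A R^(2/3) = nQ / (1·√S) = 0.03 × 41.9 / (√0.0062) = 15.96.
Try y = 4.76 m: A R^(2/3) = 21.07 — high.
Try y = 3.78 m: A R^(2/3) = 15.97 — matches.

y_n = 3.78 m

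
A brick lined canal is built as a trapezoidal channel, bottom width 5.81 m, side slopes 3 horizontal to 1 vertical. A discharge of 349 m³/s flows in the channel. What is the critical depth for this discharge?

y_c = 4.02 m

At critical depth, Q² T / (g A³) = 1, i.e. A³/T = Q²/g = 349²/9.81 = 12420.
Trying y = 3.55 m: A³/T = 7359 — short.
Trying y = 4.02 m: A³/T = 12390 — ≈ 12420.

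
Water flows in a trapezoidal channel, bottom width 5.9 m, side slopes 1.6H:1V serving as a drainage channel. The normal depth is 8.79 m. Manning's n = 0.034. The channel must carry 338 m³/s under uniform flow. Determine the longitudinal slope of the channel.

S = 0.000579

With bottom width b = 5.9 m and side slope z = 1.6: A = (b + zy)y = (5.9 + 1.6×8.79)×8.79 = 175.5 m²; P = b + 2y√(1+z²) = 5.9 + 2×8.79×1.887 = 39.07 m.
Hydraulic radius R = A/P = 175.5/39.07 = 4.492 m.
From Manning's equation, S = [nQ / (1 A R^(2/3))]² = [0.034 × 338 / (1 × 175.5 × 4.492^(2/3))]² = 0.000579.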